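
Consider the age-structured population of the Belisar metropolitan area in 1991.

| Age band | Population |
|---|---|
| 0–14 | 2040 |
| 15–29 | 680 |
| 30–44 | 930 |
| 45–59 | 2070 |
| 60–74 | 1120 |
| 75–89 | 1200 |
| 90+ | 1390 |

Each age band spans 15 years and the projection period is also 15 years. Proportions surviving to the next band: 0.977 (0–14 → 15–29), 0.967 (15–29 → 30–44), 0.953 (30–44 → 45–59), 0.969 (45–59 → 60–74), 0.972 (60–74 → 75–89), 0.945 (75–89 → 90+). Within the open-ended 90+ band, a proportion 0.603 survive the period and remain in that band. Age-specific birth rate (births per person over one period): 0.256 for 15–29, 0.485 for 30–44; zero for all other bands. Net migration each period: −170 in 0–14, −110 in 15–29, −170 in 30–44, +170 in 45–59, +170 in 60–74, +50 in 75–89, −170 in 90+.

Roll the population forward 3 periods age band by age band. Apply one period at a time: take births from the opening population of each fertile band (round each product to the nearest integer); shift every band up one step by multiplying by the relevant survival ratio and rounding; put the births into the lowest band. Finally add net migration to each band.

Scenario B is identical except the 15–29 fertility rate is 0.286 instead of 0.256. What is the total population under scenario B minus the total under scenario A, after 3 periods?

Call the bands 1 to 7, youngest first.
— Period 1 —
Births: 680 × 0.256 = 174 ; 930 × 0.485 = 451 → 625
Band 2: 2040 × 0.977 = 1993
Band 3: 680 × 0.967 = 658
Band 4: 930 × 0.953 = 886
Band 5: 2070 × 0.969 = 2006
Band 6: 1120 × 0.972 = 1089
Band 7: 1200 × 0.945 + 1390 × 0.603 = 1134 + 838 = 1972
Net migration: Band 1 − 170 → 455; Band 2 − 110 → 1883; Band 3 − 170 → 488; Band 4 + 170 → 1056; Band 5 + 170 → 2176; Band 6 + 50 → 1139; Band 7 − 170 → 1802
Giving 455 / 1883 / 488 / 1056 / 2176 / 1139 / 1802.
— Period 2 —
Births: 1883 × 0.256 = 482 ; 488 × 0.485 = 237 → 719
Band 2: 455 × 0.977 = 445
Band 3: 1883 × 0.967 = 1821
Band 4: 488 × 0.953 = 465
Band 5: 1056 × 0.969 = 1023
Band 6: 2176 × 0.972 = 2115
Band 7: 1139 × 0.945 + 1802 × 0.603 = 1076 + 1087 = 2163
Net migration: Band 1 − 170 → 549; Band 2 − 110 → 335; Band 3 − 170 → 1651; Band 4 + 170 → 635; Band 5 + 170 → 1193; Band 6 + 50 → 2165; Band 7 − 170 → 1993
Giving 549 / 335 / 1651 / 635 / 1193 / 2165 / 1993.
— Period 3 —
Births: 335 × 0.256 = 86 ; 1651 × 0.485 = 801 → 887
Band 2: 549 × 0.977 = 536
Band 3: 335 × 0.967 = 324
Band 4: 1651 × 0.953 = 1573
Band 5: 635 × 0.969 = 615
Band 6: 1193 × 0.972 = 1160
Band 7: 2165 × 0.945 + 1993 × 0.603 = 2046 + 1202 = 3248
Net migration: Band 1 − 170 → 717; Band 2 − 110 → 426; Band 3 − 170 → 154; Band 4 + 170 → 1743; Band 5 + 170 → 785; Band 6 + 50 → 1210; Band 7 − 170 → 3078
Giving 717 / 426 / 154 / 1743 / 785 / 1210 / 3078.
Scenario A total after 3 periods: 8113
Scenario B projection —
— Period 1 —
Births: 680 × 0.286 = 194 ; 930 × 0.485 = 451 → 645
Band 2: 2040 × 0.977 = 1993
Band 3: 680 × 0.967 = 658
Band 4: 930 × 0.953 = 886
Band 5: 2070 × 0.969 = 2006
Band 6: 1120 × 0.972 = 1089
Band 7: 1200 × 0.945 + 1390 × 0.603 = 1134 + 838 = 1972
Net migration: Band 1 − 170 → 475; Band 2 − 110 → 1883; Band 3 − 170 → 488; Band 4 + 170 → 1056; Band 5 + 170 → 2176; Band 6 + 50 → 1139; Band 7 − 170 → 1802
Giving 475 / 1883 / 488 / 1056 / 2176 / 1139 / 1802.
— Period 2 —
Births: 1883 × 0.286 = 539 ; 488 × 0.485 = 237 → 776
Band 2: 475 × 0.977 = 464
Band 3: 1883 × 0.967 = 1821
Band 4: 488 × 0.953 = 465
Band 5: 1056 × 0.969 = 1023
Band 6: 2176 × 0.972 = 2115
Band 7: 1139 × 0.945 + 1802 × 0.603 = 1076 + 1087 = 2163
Net migration: Band 1 − 170 → 606; Band 2 − 110 → 354; Band 3 − 170 → 1651; Band 4 + 170 → 635; Band 5 + 170 → 1193; Band 6 + 50 → 2165; Band 7 − 170 → 1993
Giving 606 / 354 / 1651 / 635 / 1193 / 2165 / 1993.
— Period 3 —
Births: 354 × 0.286 = 101 ; 1651 × 0.485 = 801 → 902
Band 2: 606 × 0.977 = 592
Band 3: 354 × 0.967 = 342
Band 4: 1651 × 0.953 = 1573
Band 5: 635 × 0.969 = 615
Band 6: 1193 × 0.972 = 1160
Band 7: 2165 × 0.945 + 1993 × 0.603 = 2046 + 1202 = 3248
Net migration: Band 1 − 170 → 732; Band 2 − 110 → 482; Band 3 − 170 → 172; Band 4 + 170 → 1743; Band 5 + 170 → 785; Band 6 + 50 → 1210; Band 7 − 170 → 3078
Giving 732 / 482 / 172 / 1743 / 785 / 1210 / 3078.
Scenario B total after 3 periods: 8202
Difference B − A = 8202 − 8113 = 89

89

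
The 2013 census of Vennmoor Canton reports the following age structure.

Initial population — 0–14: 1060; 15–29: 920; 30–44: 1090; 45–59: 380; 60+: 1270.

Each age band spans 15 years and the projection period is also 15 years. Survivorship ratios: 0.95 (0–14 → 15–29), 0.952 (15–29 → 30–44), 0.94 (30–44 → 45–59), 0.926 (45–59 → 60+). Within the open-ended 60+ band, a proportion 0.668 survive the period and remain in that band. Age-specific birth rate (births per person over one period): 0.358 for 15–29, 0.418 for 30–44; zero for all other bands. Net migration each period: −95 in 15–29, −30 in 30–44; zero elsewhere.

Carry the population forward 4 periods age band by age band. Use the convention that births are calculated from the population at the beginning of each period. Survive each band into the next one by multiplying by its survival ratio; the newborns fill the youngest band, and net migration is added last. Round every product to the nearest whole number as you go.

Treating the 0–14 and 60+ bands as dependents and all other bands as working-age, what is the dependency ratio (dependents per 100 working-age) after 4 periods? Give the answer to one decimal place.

162.2

[period 1]
Births: 920 × 0.358 = 329  |  1090 × 0.418 = 456 — total 785
15–29: 1060 × 0.95 = 1007
30–44: 920 × 0.952 = 876
45–59: 1090 × 0.94 = 1025
60+: 380 × 0.926 + 1270 × 0.668 = 352 + 848 = 1200
Net migration: 15–29 − 95 → 912; 30–44 − 30 → 846
Population now: 0–14=785, 15–29=912, 30–44=846, 45–59=1025, 60+=1200
[period 2]
Births: 912 × 0.358 = 326  |  846 × 0.418 = 354 — total 680
15–29: 785 × 0.95 = 746
30–44: 912 × 0.952 = 868
45–59: 846 × 0.94 = 795
60+: 1025 × 0.926 + 1200 × 0.668 = 949 + 802 = 1751
Net migration: 15–29 − 95 → 651; 30–44 − 30 → 838
Population now: 0–14=680, 15–29=651, 30–44=838, 45–59=795, 60+=1751
[period 3]
Births: 651 × 0.358 = 233  |  838 × 0.418 = 350 — total 583
15–29: 680 × 0.95 = 646
30–44: 651 × 0.952 = 620
45–59: 838 × 0.94 = 788
60+: 795 × 0.926 + 1751 × 0.668 = 736 + 1170 = 1906
Net migration: 15–29 − 95 → 551; 30–44 − 30 → 590
Population now: 0–14=583, 15–29=551, 30–44=590, 45–59=788, 60+=1906
[period 4]
Births: 551 × 0.358 = 197  |  590 × 0.418 = 247 — total 444
15–29: 583 × 0.95 = 554
30–44: 551 × 0.952 = 525
45–59: 590 × 0.94 = 555
60+: 788 × 0.926 + 1906 × 0.668 = 730 + 1273 = 2003
Net migration: 15–29 − 95 → 459; 30–44 − 30 → 495
Population now: 0–14=444, 15–29=459, 30–44=495, 45–59=555, 60+=2003
Dependents (band 0–14 + band 60+) = 444 + 2003 = 2447; working-age = 1509; ratio = 2447/1509 × 100 = 162.2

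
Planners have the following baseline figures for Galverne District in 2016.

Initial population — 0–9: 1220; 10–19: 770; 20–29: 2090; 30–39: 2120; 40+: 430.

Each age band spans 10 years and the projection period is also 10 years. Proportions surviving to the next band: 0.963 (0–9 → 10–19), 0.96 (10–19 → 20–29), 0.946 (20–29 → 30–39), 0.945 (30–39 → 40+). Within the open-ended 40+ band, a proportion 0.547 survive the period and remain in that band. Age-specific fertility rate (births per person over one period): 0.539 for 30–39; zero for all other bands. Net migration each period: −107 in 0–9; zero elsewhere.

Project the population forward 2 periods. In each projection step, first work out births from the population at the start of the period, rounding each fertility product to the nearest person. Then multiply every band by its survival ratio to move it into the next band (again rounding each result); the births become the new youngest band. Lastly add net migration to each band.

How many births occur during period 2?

Call the groups 1 to 5, youngest first.
Period 1.
Births: 2120 * 0.539 = 1143
Group 2: 1220 * 0.963 = 1175
Group 3: 770 * 0.96 = 739
Group 4: 2090 * 0.946 = 1977
Group 5: 2120 * 0.945 + 430 * 0.547 = 2003 + 235 = 2238
Net migration: Group 1 − 107 → 1036
Population now: 0–9=1036, 10–19=1175, 20–29=739, 30–39=1977, 40+=2238
Period 2.
Births: 1977 * 0.539 = 1066
Group 2: 1036 * 0.963 = 998
Group 3: 1175 * 0.96 = 1128
Group 4: 739 * 0.946 = 699
Group 5: 1977 * 0.945 + 2238 * 0.547 = 1868 + 1224 = 3092
Net migration: Group 1 − 107 → 959
Population now: 0–9=959, 10–19=998, 20–29=1128, 30–39=699, 40+=3092

1066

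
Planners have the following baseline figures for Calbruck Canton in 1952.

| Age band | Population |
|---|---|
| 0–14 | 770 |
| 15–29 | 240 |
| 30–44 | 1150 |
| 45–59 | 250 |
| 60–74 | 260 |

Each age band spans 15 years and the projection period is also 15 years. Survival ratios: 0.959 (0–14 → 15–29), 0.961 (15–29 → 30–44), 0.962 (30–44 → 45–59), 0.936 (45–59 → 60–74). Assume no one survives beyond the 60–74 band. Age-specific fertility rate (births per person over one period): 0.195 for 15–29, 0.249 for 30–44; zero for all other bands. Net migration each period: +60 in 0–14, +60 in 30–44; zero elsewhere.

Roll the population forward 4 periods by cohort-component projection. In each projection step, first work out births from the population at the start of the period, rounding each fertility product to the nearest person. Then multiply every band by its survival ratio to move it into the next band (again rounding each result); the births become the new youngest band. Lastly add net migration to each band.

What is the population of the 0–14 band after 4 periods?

217

[period 1]
Births: 240 × 0.195 = 47, 1150 × 0.249 = 286 ⇒ total 333
15–29: 770 × 0.959 = 738
30–44: 240 × 0.961 = 231
45–59: 1150 × 0.962 = 1106
60–74: 250 × 0.936 = 234
Net migration: 0–14 + 60 → 393; 30–44 + 60 → 291
Giving 393 / 738 / 291 / 1106 / 234.
[period 2]
Births: 738 × 0.195 = 144, 291 × 0.249 = 72 ⇒ total 216
15–29: 393 × 0.959 = 377
30–44: 738 × 0.961 = 709
45–59: 291 × 0.962 = 280
60–74: 1106 × 0.936 = 1035
Net migration: 0–14 + 60 → 276; 30–44 + 60 → 769
Giving 276 / 377 / 769 / 280 / 1035.
[period 3]
Births: 377 × 0.195 = 74, 769 × 0.249 = 191 ⇒ total 265
15–29: 276 × 0.959 = 265
30–44: 377 × 0.961 = 362
45–59: 769 × 0.962 = 740
60–74: 280 × 0.936 = 262
Net migration: 0–14 + 60 → 325; 30–44 + 60 → 422
Giving 325 / 265 / 422 / 740 / 262.
[period 4]
Births: 265 × 0.195 = 52, 422 × 0.249 = 105 ⇒ total 157
15–29: 325 × 0.959 = 312
30–44: 265 × 0.961 = 255
45–59: 422 × 0.962 = 406
60–74: 740 × 0.936 = 693
Net migration: 0–14 + 60 → 217; 30–44 + 60 → 315
Giving 217 / 312 / 315 / 406 / 693.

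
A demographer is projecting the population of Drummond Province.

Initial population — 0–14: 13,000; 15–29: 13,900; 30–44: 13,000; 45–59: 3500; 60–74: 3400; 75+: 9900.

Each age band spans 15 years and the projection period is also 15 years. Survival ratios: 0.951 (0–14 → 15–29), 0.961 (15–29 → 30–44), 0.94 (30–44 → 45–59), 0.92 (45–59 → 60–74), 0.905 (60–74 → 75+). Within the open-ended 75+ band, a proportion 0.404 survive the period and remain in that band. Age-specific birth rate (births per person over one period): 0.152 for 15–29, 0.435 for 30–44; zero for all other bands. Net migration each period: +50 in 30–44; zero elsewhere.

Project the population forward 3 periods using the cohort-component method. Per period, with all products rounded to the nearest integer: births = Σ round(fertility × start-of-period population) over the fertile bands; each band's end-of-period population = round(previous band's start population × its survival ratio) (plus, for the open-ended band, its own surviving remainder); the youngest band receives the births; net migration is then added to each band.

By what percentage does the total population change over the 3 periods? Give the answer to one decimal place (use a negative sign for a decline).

-1.0

After projecting period 1:
Births: 13900 × 0.152 = 2113  |  13000 × 0.435 = 5655 → 7768
15–29: 13000 × 0.951 = 12363
30–44: 13900 × 0.961 = 13358
45–59: 13000 × 0.94 = 12220
60–74: 3500 × 0.92 = 3220
75+: 3400 × 0.905 + 9900 × 0.404 = 3077 + 4000 = 7077
Net migration: 30–44 + 50 → 13408
→ [7768, 12363, 13408, 12220, 3220, 7077]
After projecting period 2:
Births: 12363 × 0.152 = 1879  |  13408 × 0.435 = 5832 → 7711
15–29: 7768 × 0.951 = 7387
30–44: 12363 × 0.961 = 11881
45–59: 13408 × 0.94 = 12604
60–74: 12220 × 0.92 = 11242
75+: 3220 × 0.905 + 7077 × 0.404 = 2914 + 2859 = 5773
Net migration: 30–44 + 50 → 11931
→ [7711, 7387, 11931, 12604, 11242, 5773]
After projecting period 3:
Births: 7387 × 0.152 = 1123  |  11931 × 0.435 = 5190 → 6313
15–29: 7711 × 0.951 = 7333
30–44: 7387 × 0.961 = 7099
45–59: 11931 × 0.94 = 11215
60–74: 12604 × 0.92 = 11596
75+: 11242 × 0.905 + 5773 × 0.404 = 10174 + 2332 = 12506
Net migration: 30–44 + 50 → 7149
→ [6313, 7333, 7149, 11215, 11596, 12506]
Total: 56700 → 56112; change = -588; percentage change = -1.0%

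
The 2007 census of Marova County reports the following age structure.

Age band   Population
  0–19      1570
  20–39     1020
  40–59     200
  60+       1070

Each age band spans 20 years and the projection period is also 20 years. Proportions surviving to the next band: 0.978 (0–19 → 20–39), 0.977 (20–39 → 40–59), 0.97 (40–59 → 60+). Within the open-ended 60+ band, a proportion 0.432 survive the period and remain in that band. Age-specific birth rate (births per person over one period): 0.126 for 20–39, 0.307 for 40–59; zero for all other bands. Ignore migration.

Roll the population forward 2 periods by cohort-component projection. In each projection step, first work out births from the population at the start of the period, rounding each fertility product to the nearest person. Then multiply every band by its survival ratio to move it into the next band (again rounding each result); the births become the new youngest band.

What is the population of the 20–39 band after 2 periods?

186

After projecting period 1:
Births: 1020 × 0.126 = 129  |  200 × 0.307 = 61 → 190
20–39: 1570 × 0.978 = 1535
40–59: 1020 × 0.977 = 997
60+: 200 × 0.97 + 1070 × 0.432 = 194 + 462 = 656
Population now: 0–19=190, 20–39=1535, 40–59=997, 60+=656
After projecting period 2:
Births: 1535 × 0.126 = 193  |  997 × 0.307 = 306 → 499
20–39: 190 × 0.978 = 186
40–59: 1535 × 0.977 = 1500
60+: 997 × 0.97 + 656 × 0.432 = 967 + 283 = 1250
Population now: 0–19=499, 20–39=186, 40–59=1500, 60+=1250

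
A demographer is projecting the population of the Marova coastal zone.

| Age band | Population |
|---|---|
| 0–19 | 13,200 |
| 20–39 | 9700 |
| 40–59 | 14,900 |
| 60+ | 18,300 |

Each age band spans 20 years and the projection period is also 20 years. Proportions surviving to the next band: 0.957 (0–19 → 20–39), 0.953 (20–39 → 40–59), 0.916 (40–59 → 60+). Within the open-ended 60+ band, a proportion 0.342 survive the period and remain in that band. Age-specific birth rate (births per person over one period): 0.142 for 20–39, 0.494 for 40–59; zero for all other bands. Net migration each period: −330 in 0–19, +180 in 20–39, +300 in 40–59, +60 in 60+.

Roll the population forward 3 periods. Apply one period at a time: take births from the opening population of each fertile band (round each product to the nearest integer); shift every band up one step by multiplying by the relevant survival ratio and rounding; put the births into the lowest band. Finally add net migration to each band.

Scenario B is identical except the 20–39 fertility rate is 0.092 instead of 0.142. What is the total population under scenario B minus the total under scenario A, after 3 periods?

Numbering the groups 1..4 from youngest to oldest:
[period 1]
Births: 9700 * 0.142 = 1377, 14900 * 0.494 = 7361 — total 8738
Group 2: 13200 * 0.957 = 12632
Group 3: 9700 * 0.953 = 9244
Group 4: 14900 * 0.916 + 18300 * 0.342 = 13648 + 6259 = 19907
Net migration: Group 1 − 330 → 8408; Group 2 + 180 → 12812; Group 3 + 300 → 9544; Group 4 + 60 → 19967
→ [8408, 12812, 9544, 19967]
[period 2]
Births: 12812 * 0.142 = 1819, 9544 * 0.494 = 4715 — total 6534
Group 2: 8408 * 0.957 = 8046
Group 3: 12812 * 0.953 = 12210
Group 4: 9544 * 0.916 + 19967 * 0.342 = 8742 + 6829 = 15571
Net migration: Group 1 − 330 → 6204; Group 2 + 180 → 8226; Group 3 + 300 → 12510; Group 4 + 60 → 15631
→ [6204, 8226, 12510, 15631]
[period 3]
Births: 8226 * 0.142 = 1168, 12510 * 0.494 = 6180 — total 7348
Group 2: 6204 * 0.957 = 5937
Group 3: 8226 * 0.953 = 7839
Group 4: 12510 * 0.916 + 15631 * 0.342 = 11459 + 5346 = 16805
Net migration: Group 1 − 330 → 7018; Group 2 + 180 → 6117; Group 3 + 300 → 8139; Group 4 + 60 → 16865
→ [7018, 6117, 8139, 16865]
Scenario A total after 3 periods: 38139
Scenario B projection —
[period 1]
Births: 9700 * 0.092 = 892, 14900 * 0.494 = 7361 — total 8253
Group 2: 13200 * 0.957 = 12632
Group 3: 9700 * 0.953 = 9244
Group 4: 14900 * 0.916 + 18300 * 0.342 = 13648 + 6259 = 19907
Net migration: Group 1 − 330 → 7923; Group 2 + 180 → 12812; Group 3 + 300 → 9544; Group 4 + 60 → 19967
→ [7923, 12812, 9544, 19967]
[period 2]
Births: 12812 * 0.092 = 1179, 9544 * 0.494 = 4715 — total 5894
Group 2: 7923 * 0.957 = 7582
Group 3: 12812 * 0.953 = 12210
Group 4: 9544 * 0.916 + 19967 * 0.342 = 8742 + 6829 = 15571
Net migration: Group 1 − 330 → 5564; Group 2 + 180 → 7762; Group 3 + 300 → 12510; Group 4 + 60 → 15631
→ [5564, 7762, 12510, 15631]
[period 3]
Births: 7762 * 0.092 = 714, 12510 * 0.494 = 6180 — total 6894
Group 2: 5564 * 0.957 = 5325
Group 3: 7762 * 0.953 = 7397
Group 4: 12510 * 0.916 + 15631 * 0.342 = 11459 + 5346 = 16805
Net migration: Group 1 − 330 → 6564; Group 2 + 180 → 5505; Group 3 + 300 → 7697; Group 4 + 60 → 16865
→ [6564, 5505, 7697, 16865]
Scenario B total after 3 periods: 36631
Difference B − A = 36631 − 38139 = -1508

-1508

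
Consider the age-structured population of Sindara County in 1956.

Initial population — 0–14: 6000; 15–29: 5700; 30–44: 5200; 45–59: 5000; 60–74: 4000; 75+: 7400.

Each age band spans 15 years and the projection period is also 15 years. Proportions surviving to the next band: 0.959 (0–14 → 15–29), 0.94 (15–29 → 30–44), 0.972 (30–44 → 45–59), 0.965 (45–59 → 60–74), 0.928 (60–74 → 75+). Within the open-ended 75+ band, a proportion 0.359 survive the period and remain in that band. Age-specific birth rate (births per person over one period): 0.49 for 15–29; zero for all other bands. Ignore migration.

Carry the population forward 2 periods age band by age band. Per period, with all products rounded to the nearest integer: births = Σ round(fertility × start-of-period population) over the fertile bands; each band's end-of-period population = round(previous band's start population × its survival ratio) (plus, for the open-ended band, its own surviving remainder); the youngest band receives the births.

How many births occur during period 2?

2819

After projecting period 1:
Births: 5700 * 0.49 = 2793
15–29: 6000 * 0.959 = 5754
30–44: 5700 * 0.94 = 5358
45–59: 5200 * 0.972 = 5054
60–74: 5000 * 0.965 = 4825
75+: 4000 * 0.928 + 7400 * 0.359 = 3712 + 2657 = 6369
Population now: 0–14=2793, 15–29=5754, 30–44=5358, 45–59=5054, 60–74=4825, 75+=6369
After projecting period 2:
Births: 5754 * 0.49 = 2819
15–29: 2793 * 0.959 = 2678
30–44: 5754 * 0.94 = 5409
45–59: 5358 * 0.972 = 5208
60–74: 5054 * 0.965 = 4877
75+: 4825 * 0.928 + 6369 * 0.359 = 4478 + 2286 = 6764
Population now: 0–14=2819, 15–29=2678, 30–44=5409, 45–59=5208, 60–74=4877, 75+=6764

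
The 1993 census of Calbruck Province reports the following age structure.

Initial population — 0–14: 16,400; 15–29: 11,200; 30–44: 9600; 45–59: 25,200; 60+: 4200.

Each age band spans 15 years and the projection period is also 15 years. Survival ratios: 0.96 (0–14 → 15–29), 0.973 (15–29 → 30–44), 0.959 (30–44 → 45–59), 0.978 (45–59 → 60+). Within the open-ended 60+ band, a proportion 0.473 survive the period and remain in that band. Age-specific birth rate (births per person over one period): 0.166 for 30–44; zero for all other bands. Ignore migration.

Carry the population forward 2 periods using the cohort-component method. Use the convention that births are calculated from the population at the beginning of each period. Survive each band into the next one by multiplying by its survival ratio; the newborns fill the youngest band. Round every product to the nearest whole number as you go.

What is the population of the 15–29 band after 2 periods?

1530

Numbering the groups 1..5 from youngest to oldest:
— Period 1 —
Births: 9600 × 0.166 = 1594
Group 2: 16400 × 0.96 = 15744
Group 3: 11200 × 0.973 = 10898
Group 4: 9600 × 0.959 = 9206
Group 5: 25200 × 0.978 + 4200 × 0.473 = 24646 + 1987 = 26633
End of period: [1594, 15744, 10898, 9206, 26633]
— Period 2 —
Births: 10898 × 0.166 = 1809
Group 2: 1594 × 0.96 = 1530
Group 3: 15744 × 0.973 = 15319
Group 4: 10898 × 0.959 = 10451
Group 5: 9206 × 0.978 + 26633 × 0.473 = 9003 + 12597 = 21600
End of period: [1809, 1530, 15319, 10451, 21600]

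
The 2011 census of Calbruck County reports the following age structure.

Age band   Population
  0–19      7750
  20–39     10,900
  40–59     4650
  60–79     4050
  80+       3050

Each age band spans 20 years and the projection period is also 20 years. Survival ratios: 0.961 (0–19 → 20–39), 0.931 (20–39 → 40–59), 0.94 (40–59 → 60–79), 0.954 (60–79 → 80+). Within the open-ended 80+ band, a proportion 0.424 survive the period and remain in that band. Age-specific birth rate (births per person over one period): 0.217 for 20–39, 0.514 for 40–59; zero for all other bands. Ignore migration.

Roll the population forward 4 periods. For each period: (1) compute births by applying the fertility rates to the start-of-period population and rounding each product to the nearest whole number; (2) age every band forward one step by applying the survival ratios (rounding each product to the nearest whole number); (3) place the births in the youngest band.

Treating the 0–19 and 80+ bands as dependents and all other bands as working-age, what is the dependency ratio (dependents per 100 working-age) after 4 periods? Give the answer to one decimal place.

102.3

Numbering the bands 1..5 from youngest to oldest:
Period 1.
Births: 10900 × 0.217 = 2365 ; 4650 × 0.514 = 2390 → 4755
Band 2: 7750 × 0.961 = 7448
Band 3: 10900 × 0.931 = 10148
Band 4: 4650 × 0.94 = 4371
Band 5: 4050 × 0.954 + 3050 × 0.424 = 3864 + 1293 = 5157
Giving 4755 / 7448 / 10148 / 4371 / 5157.
Period 2.
Births: 7448 × 0.217 = 1616 ; 10148 × 0.514 = 5216 → 6832
Band 2: 4755 × 0.961 = 4570
Band 3: 7448 × 0.931 = 6934
Band 4: 10148 × 0.94 = 9539
Band 5: 4371 × 0.954 + 5157 × 0.424 = 4170 + 2187 = 6357
Giving 6832 / 4570 / 6934 / 9539 / 6357.
Period 3.
Births: 4570 × 0.217 = 992 ; 6934 × 0.514 = 3564 → 4556
Band 2: 6832 × 0.961 = 6566
Band 3: 4570 × 0.931 = 4255
Band 4: 6934 × 0.94 = 6518
Band 5: 9539 × 0.954 + 6357 × 0.424 = 9100 + 2695 = 11795
Giving 4556 / 6566 / 4255 / 6518 / 11795.
Period 4.
Births: 6566 × 0.217 = 1425 ; 4255 × 0.514 = 2187 → 3612
Band 2: 4556 × 0.961 = 4378
Band 3: 6566 × 0.931 = 6113
Band 4: 4255 × 0.94 = 4000
Band 5: 6518 × 0.954 + 11795 × 0.424 = 6218 + 5001 = 11219
Giving 3612 / 4378 / 6113 / 4000 / 11219.
Dependents (band 0–19 + band 80+) = 3612 + 11219 = 14831; working-age = 14491; ratio = 14831/14491 × 100 = 102.3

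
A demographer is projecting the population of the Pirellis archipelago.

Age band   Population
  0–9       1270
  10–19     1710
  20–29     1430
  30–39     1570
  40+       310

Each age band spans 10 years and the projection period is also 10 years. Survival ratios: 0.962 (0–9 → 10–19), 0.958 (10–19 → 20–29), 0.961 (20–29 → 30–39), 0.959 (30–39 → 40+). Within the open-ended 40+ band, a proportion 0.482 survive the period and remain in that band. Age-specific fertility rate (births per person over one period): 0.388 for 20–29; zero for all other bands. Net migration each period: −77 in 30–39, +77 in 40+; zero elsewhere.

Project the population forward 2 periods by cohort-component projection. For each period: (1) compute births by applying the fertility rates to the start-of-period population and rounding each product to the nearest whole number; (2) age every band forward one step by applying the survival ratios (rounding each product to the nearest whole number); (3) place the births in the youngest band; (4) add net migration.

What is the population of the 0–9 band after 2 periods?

636

Period 1.
Births: 1430 × 0.388 = 555
10–19: 1270 × 0.962 = 1222
20–29: 1710 × 0.958 = 1638
30–39: 1430 × 0.961 = 1374
40+: 1570 × 0.959 + 310 × 0.482 = 1506 + 149 = 1655
Net migration: 30–39 − 77 → 1297; 40+ + 77 → 1732
Giving 555 / 1222 / 1638 / 1297 / 1732.
Period 2.
Births: 1638 × 0.388 = 636
10–19: 555 × 0.962 = 534
20–29: 1222 × 0.958 = 1171
30–39: 1638 × 0.961 = 1574
40+: 1297 × 0.959 + 1732 × 0.482 = 1244 + 835 = 2079
Net migration: 30–39 − 77 → 1497; 40+ + 77 → 2156
Giving 636 / 534 / 1171 / 1497 / 2156.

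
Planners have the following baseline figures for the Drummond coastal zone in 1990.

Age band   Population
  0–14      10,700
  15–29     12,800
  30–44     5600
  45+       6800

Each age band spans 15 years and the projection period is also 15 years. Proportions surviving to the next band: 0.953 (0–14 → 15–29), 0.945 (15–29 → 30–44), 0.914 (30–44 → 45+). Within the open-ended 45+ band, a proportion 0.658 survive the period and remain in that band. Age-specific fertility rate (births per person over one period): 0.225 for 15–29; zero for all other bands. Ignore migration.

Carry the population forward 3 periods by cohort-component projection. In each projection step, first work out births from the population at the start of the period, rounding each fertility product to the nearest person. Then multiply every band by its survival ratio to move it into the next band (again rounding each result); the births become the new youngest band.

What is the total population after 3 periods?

Let group 1 be 0–14 through group 4 = 45+.
Period 1:
Births: 12800 × 0.225 = 2880
Group 2: 10700 × 0.953 = 10197
Group 3: 12800 × 0.945 = 12096
Group 4: 5600 × 0.914 + 6800 × 0.658 = 5118 + 4474 = 9592
Population now: 0–14=2880, 15–29=10197, 30–44=12096, 45+=9592
Period 2:
Births: 10197 × 0.225 = 2294
Group 2: 2880 × 0.953 = 2745
Group 3: 10197 × 0.945 = 9636
Group 4: 12096 × 0.914 + 9592 × 0.658 = 11056 + 6312 = 17368
Population now: 0–14=2294, 15–29=2745, 30–44=9636, 45+=17368
Period 3:
Births: 2745 × 0.225 = 618
Group 2: 2294 × 0.953 = 2186
Group 3: 2745 × 0.945 = 2594
Group 4: 9636 × 0.914 + 17368 × 0.658 = 8807 + 11428 = 20235
Population now: 0–14=618, 15–29=2186, 30–44=2594, 45+=20235
Total after period 3: 618 + 2186 + 2594 + 20235 = 25633

25633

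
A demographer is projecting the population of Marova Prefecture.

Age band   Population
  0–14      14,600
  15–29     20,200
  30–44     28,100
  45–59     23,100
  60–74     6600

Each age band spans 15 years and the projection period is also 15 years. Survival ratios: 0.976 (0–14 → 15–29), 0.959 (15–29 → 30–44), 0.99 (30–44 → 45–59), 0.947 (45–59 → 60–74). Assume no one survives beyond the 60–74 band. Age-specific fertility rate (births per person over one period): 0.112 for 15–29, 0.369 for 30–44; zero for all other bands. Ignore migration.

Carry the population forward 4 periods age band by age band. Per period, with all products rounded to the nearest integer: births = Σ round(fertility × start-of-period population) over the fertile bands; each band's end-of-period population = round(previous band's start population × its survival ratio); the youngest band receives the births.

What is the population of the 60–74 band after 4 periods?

After projecting period 1:
Births: 20200 * 0.112 = 2262, 28100 * 0.369 = 10369 ⇒ total 12631
15–29: 14600 * 0.976 = 14250
30–44: 20200 * 0.959 = 19372
45–59: 28100 * 0.99 = 27819
60–74: 23100 * 0.947 = 21876
→ [12631, 14250, 19372, 27819, 21876]
After projecting period 2:
Births: 14250 * 0.112 = 1596, 19372 * 0.369 = 7148 ⇒ total 8744
15–29: 12631 * 0.976 = 12328
30–44: 14250 * 0.959 = 13666
45–59: 19372 * 0.99 = 19178
60–74: 27819 * 0.947 = 26345
→ [8744, 12328, 13666, 19178, 26345]
After projecting period 3:
Births: 12328 * 0.112 = 1381, 13666 * 0.369 = 5043 ⇒ total 6424
15–29: 8744 * 0.976 = 8534
30–44: 12328 * 0.959 = 11823
45–59: 13666 * 0.99 = 13529
60–74: 19178 * 0.947 = 18162
→ [6424, 8534, 11823, 13529, 18162]
After projecting period 4:
Births: 8534 * 0.112 = 956, 11823 * 0.369 = 4363 ⇒ total 5319
15–29: 6424 * 0.976 = 6270
30–44: 8534 * 0.959 = 8184
45–59: 11823 * 0.99 = 11705
60–74: 13529 * 0.947 = 12812
→ [5319, 6270, 8184, 11705, 12812]

12812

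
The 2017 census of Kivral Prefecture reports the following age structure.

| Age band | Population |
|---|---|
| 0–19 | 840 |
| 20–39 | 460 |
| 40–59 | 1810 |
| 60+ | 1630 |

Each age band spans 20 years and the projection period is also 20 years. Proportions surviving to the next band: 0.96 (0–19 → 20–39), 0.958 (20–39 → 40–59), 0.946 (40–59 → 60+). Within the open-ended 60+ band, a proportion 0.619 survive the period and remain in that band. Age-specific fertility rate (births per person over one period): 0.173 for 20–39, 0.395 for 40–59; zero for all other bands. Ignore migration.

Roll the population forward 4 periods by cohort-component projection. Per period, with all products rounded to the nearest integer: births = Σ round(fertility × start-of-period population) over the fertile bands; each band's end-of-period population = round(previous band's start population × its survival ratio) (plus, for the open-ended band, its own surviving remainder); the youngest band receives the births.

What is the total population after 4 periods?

After projecting period 1:
Births: 460 × 0.173 = 80  |  1810 × 0.395 = 715 ⇒ total 795
20–39: 840 × 0.96 = 806
40–59: 460 × 0.958 = 441
60+: 1810 × 0.946 + 1630 × 0.619 = 1712 + 1009 = 2721
End of period: [795, 806, 441, 2721]
After projecting period 2:
Births: 806 × 0.173 = 139  |  441 × 0.395 = 174 ⇒ total 313
20–39: 795 × 0.96 = 763
40–59: 806 × 0.958 = 772
60+: 441 × 0.946 + 2721 × 0.619 = 417 + 1684 = 2101
End of period: [313, 763, 772, 2101]
After projecting period 3:
Births: 763 × 0.173 = 132  |  772 × 0.395 = 305 ⇒ total 437
20–39: 313 × 0.96 = 300
40–59: 763 × 0.958 = 731
60+: 772 × 0.946 + 2101 × 0.619 = 730 + 1301 = 2031
End of period: [437, 300, 731, 2031]
After projecting period 4:
Births: 300 × 0.173 = 52  |  731 × 0.395 = 289 ⇒ total 341
20–39: 437 × 0.96 = 420
40–59: 300 × 0.958 = 287
60+: 731 × 0.946 + 2031 × 0.619 = 692 + 1257 = 1949
End of period: [341, 420, 287, 1949]
Total after period 4: 341 + 420 + 287 + 1949 = 2997

2997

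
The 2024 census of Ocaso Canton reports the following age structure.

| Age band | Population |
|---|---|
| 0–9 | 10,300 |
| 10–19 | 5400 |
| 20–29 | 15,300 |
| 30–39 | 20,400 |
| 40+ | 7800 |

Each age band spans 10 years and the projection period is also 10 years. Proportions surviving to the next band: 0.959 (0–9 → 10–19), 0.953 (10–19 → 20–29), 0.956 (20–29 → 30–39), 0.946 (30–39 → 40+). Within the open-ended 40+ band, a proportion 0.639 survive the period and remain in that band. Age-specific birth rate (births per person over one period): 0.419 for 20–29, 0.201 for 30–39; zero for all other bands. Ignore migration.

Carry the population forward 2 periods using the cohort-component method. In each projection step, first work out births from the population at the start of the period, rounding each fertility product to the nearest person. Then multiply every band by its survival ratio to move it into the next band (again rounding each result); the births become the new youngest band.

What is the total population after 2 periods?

Numbering the groups 1..5 from youngest to oldest:
[period 1]
Births: 15300 * 0.419 = 6411, 20400 * 0.201 = 4100 ⇒ total 10511
Group 2: 10300 * 0.959 = 9878
Group 3: 5400 * 0.953 = 5146
Group 4: 15300 * 0.956 = 14627
Group 5: 20400 * 0.946 + 7800 * 0.639 = 19298 + 4984 = 24282
Population now: 0–9=10511, 10–19=9878, 20–29=5146, 30–39=14627, 40+=24282
[period 2]
Births: 5146 * 0.419 = 2156, 14627 * 0.201 = 2940 ⇒ total 5096
Group 2: 10511 * 0.959 = 10080
Group 3: 9878 * 0.953 = 9414
Group 4: 5146 * 0.956 = 4920
Group 5: 14627 * 0.946 + 24282 * 0.639 = 13837 + 15516 = 29353
Population now: 0–9=5096, 10–19=10080, 20–29=9414, 30–39=4920, 40+=29353
Total after period 2: 5096 + 10080 + 9414 + 4920 + 29353 = 58863

58863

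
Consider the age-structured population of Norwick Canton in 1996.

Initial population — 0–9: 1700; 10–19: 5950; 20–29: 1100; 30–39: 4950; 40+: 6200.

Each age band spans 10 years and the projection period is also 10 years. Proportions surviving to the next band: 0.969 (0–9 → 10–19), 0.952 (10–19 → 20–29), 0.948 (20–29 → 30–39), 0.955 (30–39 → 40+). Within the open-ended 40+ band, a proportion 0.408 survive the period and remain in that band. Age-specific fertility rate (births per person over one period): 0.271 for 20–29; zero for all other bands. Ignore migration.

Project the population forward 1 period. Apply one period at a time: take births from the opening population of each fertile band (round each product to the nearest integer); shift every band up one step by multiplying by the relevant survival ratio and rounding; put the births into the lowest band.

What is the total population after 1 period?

15909

Numbering the bands 1..5 from youngest to oldest:
Period 1:
Births: 1100 × 0.271 = 298
Band 2: 1700 × 0.969 = 1647
Band 3: 5950 × 0.952 = 5664
Band 4: 1100 × 0.948 = 1043
Band 5: 4950 × 0.955 + 6200 × 0.408 = 4727 + 2530 = 7257
Population now: 0–9=298, 10–19=1647, 20–29=5664, 30–39=1043, 40+=7257
Total after period 1: 298 + 1647 + 5664 + 1043 + 7257 = 15909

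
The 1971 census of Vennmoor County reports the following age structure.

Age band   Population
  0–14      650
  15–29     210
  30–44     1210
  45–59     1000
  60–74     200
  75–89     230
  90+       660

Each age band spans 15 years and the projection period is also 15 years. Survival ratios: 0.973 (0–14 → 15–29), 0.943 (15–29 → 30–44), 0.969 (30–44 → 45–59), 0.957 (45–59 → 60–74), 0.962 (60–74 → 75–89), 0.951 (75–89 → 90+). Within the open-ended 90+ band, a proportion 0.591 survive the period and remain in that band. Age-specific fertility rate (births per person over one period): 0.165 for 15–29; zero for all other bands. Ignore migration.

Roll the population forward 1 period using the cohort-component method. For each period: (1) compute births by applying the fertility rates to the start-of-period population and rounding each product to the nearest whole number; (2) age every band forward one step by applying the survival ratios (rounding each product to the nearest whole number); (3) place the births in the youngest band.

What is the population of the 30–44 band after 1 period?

Numbering the groups 1..7 from youngest to oldest:
[period 1]
Births: 210 × 0.165 = 35
Group 2: 650 × 0.973 = 632
Group 3: 210 × 0.943 = 198
Group 4: 1210 × 0.969 = 1172
Group 5: 1000 × 0.957 = 957
Group 6: 200 × 0.962 = 192
Group 7: 230 × 0.951 + 660 × 0.591 = 219 + 390 = 609
Giving 35 / 632 / 198 / 1172 / 957 / 192 / 609.

198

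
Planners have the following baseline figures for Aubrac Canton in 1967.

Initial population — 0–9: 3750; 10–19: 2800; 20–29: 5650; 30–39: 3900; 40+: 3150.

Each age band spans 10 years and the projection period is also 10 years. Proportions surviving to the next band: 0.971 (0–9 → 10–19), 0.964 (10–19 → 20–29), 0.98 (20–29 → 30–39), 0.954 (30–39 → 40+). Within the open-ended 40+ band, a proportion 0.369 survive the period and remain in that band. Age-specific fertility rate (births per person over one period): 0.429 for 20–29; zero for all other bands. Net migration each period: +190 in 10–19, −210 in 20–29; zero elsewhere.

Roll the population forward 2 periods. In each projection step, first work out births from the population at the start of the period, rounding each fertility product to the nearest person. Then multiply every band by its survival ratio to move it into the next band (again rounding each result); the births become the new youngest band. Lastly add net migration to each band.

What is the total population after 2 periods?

16618

(Bands numbered youngest = 1 to oldest = 5.)
— Period 1 —
Births: 5650 × 0.429 = 2424
Band 2: 3750 × 0.971 = 3641
Band 3: 2800 × 0.964 = 2699
Band 4: 5650 × 0.98 = 5537
Band 5: 3900 × 0.954 + 3150 × 0.369 = 3721 + 1162 = 4883
Net migration: Band 2 + 190 → 3831; Band 3 − 210 → 2489
Giving 2424 / 3831 / 2489 / 5537 / 4883.
— Period 2 —
Births: 2489 × 0.429 = 1068
Band 2: 2424 × 0.971 = 2354
Band 3: 3831 × 0.964 = 3693
Band 4: 2489 × 0.98 = 2439
Band 5: 5537 × 0.954 + 4883 × 0.369 = 5282 + 1802 = 7084
Net migration: Band 2 + 190 → 2544; Band 3 − 210 → 3483
Giving 1068 / 2544 / 3483 / 2439 / 7084.
Total after period 2: 1068 + 2544 + 3483 + 2439 + 7084 = 16618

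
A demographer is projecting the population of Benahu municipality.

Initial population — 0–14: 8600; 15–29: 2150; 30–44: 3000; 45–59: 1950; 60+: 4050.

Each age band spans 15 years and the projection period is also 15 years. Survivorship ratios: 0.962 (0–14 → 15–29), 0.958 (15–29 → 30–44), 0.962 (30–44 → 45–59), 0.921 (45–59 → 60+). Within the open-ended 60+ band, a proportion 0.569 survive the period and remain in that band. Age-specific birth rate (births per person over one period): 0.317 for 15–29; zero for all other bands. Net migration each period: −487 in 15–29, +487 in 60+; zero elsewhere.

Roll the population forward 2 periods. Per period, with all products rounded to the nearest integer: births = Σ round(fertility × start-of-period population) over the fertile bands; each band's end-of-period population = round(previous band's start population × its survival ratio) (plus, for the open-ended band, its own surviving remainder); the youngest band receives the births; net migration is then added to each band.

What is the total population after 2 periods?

Let group 1 be 0–14 through group 5 = 60+.
After projecting period 1:
Births: 2150 × 0.317 = 682
Group 2: 8600 × 0.962 = 8273
Group 3: 2150 × 0.958 = 2060
Group 4: 3000 × 0.962 = 2886
Group 5: 1950 × 0.921 + 4050 × 0.569 = 1796 + 2304 = 4100
Net migration: Group 2 − 487 → 7786; Group 5 + 487 → 4587
Giving 682 / 7786 / 2060 / 2886 / 4587.
After projecting period 2:
Births: 7786 × 0.317 = 2468
Group 2: 682 × 0.962 = 656
Group 3: 7786 × 0.958 = 7459
Group 4: 2060 × 0.962 = 1982
Group 5: 2886 × 0.921 + 4587 × 0.569 = 2658 + 2610 = 5268
Net migration: Group 2 − 487 → 169; Group 5 + 487 → 5755
Giving 2468 / 169 / 7459 / 1982 / 5755.
Total after period 2: 2468 + 169 + 7459 + 1982 + 5755 = 17833

17833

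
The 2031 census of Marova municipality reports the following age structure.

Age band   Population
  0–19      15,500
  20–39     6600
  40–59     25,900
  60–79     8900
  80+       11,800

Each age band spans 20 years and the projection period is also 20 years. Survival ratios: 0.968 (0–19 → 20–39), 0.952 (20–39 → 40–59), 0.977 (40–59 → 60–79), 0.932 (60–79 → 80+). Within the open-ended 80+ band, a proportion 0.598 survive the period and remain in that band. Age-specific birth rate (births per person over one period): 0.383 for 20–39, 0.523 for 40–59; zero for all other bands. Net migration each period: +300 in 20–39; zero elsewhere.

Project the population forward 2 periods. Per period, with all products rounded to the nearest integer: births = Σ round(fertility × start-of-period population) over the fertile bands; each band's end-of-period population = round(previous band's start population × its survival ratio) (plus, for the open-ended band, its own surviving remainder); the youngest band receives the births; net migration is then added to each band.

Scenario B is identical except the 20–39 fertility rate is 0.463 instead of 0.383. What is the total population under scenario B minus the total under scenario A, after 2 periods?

1736

Numbering the bands 1..5 from youngest to oldest:
Period 1.
Births: 6600 * 0.383 = 2528 ; 25900 * 0.523 = 13546 ⇒ total 16074
Band 2: 15500 * 0.968 = 15004
Band 3: 6600 * 0.952 = 6283
Band 4: 25900 * 0.977 = 25304
Band 5: 8900 * 0.932 + 11800 * 0.598 = 8295 + 7056 = 15351
Net migration: Band 2 + 300 → 15304
→ [16074, 15304, 6283, 25304, 15351]
Period 2.
Births: 15304 * 0.383 = 5861 ; 6283 * 0.523 = 3286 ⇒ total 9147
Band 2: 16074 * 0.968 = 15560
Band 3: 15304 * 0.952 = 14569
Band 4: 6283 * 0.977 = 6138
Band 5: 25304 * 0.932 + 15351 * 0.598 = 23583 + 9180 = 32763
Net migration: Band 2 + 300 → 15860
→ [9147, 15860, 14569, 6138, 32763]
Scenario A total after 2 periods: 78477
Scenario B projection —
Period 1.
Births: 6600 * 0.463 = 3056 ; 25900 * 0.523 = 13546 ⇒ total 16602
Band 2: 15500 * 0.968 = 15004
Band 3: 6600 * 0.952 = 6283
Band 4: 25900 * 0.977 = 25304
Band 5: 8900 * 0.932 + 11800 * 0.598 = 8295 + 7056 = 15351
Net migration: Band 2 + 300 → 15304
→ [16602, 15304, 6283, 25304, 15351]
Period 2.
Births: 15304 * 0.463 = 7086 ; 6283 * 0.523 = 3286 ⇒ total 10372
Band 2: 16602 * 0.968 = 16071
Band 3: 15304 * 0.952 = 14569
Band 4: 6283 * 0.977 = 6138
Band 5: 25304 * 0.932 + 15351 * 0.598 = 23583 + 9180 = 32763
Net migration: Band 2 + 300 → 16371
→ [10372, 16371, 14569, 6138, 32763]
Scenario B total after 2 periods: 80213
Difference B − A = 80213 − 78477 = 1736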